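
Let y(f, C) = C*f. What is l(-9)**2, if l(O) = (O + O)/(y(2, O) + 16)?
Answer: 81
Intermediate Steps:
l(O) = 2*O/(16 + 2*O) (l(O) = (O + O)/(O*2 + 16) = (2*O)/(2*O + 16) = (2*O)/(16 + 2*O) = 2*O/(16 + 2*O))
l(-9)**2 = (-9/(8 - 9))**2 = (-9/(-1))**2 = (-9*(-1))**2 = 9**2 = 81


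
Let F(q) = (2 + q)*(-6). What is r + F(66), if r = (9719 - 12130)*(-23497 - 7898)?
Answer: 75692937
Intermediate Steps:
F(q) = -12 - 6*q
r = 75693345 (r = -2411*(-31395) = 75693345)
r + F(66) = 75693345 + (-12 - 6*66) = 75693345 + (-12 - 396) = 75693345 - 408 = 75692937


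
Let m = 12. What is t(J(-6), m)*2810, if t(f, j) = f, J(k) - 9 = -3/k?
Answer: 26695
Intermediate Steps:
J(k) = 9 - 3/k
t(J(-6), m)*2810 = (9 - 3/(-6))*2810 = (9 - 3*(-1/6))*2810 = (9 + 1/2)*2810 = (19/2)*2810 = 26695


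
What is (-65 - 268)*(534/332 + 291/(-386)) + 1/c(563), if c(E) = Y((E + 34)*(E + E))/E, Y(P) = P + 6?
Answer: -3064299968939/10768420332 ≈ -284.56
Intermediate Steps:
Y(P) = 6 + P
c(E) = (6 + 2*E*(34 + E))/E (c(E) = (6 + (E + 34)*(E + E))/E = (6 + (34 + E)*(2*E))/E = (6 + 2*E*(34 + E))/E)
(-65 - 268)*(534/332 + 291/(-386)) + 1/c(563) = (-65 - 268)*(534/332 + 291/(-386)) + 1/(68 + 2*563 + 6/563) = -333*(534*(1/332) + 291*(-1/386)) + 1/(68 + 1126 + 6*(1/563)) = -333*(267/166 - 291/386) + 1/(68 + 1126 + 6/563) = -333*13689/16019 + 1/(672228/563) = -4558437/16019 + 563/672228 = -3064299968939/10768420332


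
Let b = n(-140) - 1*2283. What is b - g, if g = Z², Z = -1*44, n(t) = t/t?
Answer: -4218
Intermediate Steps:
n(t) = 1
Z = -44
g = 1936 (g = (-44)² = 1936)
b = -2282 (b = 1 - 1*2283 = 1 - 2283 = -2282)
b - g = -2282 - 1*1936 = -2282 - 1936 = -4218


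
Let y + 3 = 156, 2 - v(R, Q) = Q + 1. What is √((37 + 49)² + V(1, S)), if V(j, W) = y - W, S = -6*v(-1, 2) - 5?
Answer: 2*√1887 ≈ 86.879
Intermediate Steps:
v(R, Q) = 1 - Q (v(R, Q) = 2 - (Q + 1) = 2 - (1 + Q) = 2 + (-1 - Q) = 1 - Q)
y = 153 (y = -3 + 156 = 153)
S = 1 (S = -6*(1 - 1*2) - 5 = -6*(1 - 2) - 5 = -6*(-1) - 5 = 6 - 5 = 1)
V(j, W) = 153 - W
√((37 + 49)² + V(1, S)) = √((37 + 49)² + (153 - 1*1)) = √(86² + (153 - 1)) = √(7396 + 152) = √7548 = 2*√1887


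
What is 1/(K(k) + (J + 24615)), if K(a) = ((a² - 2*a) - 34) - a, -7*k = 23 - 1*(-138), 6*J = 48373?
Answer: 6/199447 ≈ 3.0083e-5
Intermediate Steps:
J = 48373/6 (J = (⅙)*48373 = 48373/6 ≈ 8062.2)
k = -23 (k = -(23 - 1*(-138))/7 = -(23 + 138)/7 = -⅐*161 = -23)
K(a) = -34 + a² - 3*a (K(a) = (-34 + a² - 2*a) - a = -34 + a² - 3*a)
1/(K(k) + (J + 24615)) = 1/((-34 + (-23)² - 3*(-23)) + (48373/6 + 24615)) = 1/((-34 + 529 + 69) + 196063/6) = 1/(564 + 196063/6) = 1/(199447/6) = 6/199447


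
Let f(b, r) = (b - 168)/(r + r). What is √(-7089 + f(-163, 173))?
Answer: 125*I*√54322/346 ≈ 84.202*I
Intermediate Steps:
f(b, r) = (-168 + b)/(2*r) (f(b, r) = (-168 + b)/((2*r)) = (-168 + b)*(1/(2*r)) = (-168 + b)/(2*r))
√(-7089 + f(-163, 173)) = √(-7089 + (½)*(-168 - 163)/173) = √(-7089 + (½)*(1/173)*(-331)) = √(-7089 - 331/346) = √(-2453125/346) = 125*I*√54322/346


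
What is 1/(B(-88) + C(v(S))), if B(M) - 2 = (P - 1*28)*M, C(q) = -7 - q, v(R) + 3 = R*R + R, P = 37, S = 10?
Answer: -1/904 ≈ -0.0011062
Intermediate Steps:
v(R) = -3 + R + R² (v(R) = -3 + (R*R + R) = -3 + (R² + R) = -3 + (R + R²) = -3 + R + R²)
B(M) = 2 + 9*M (B(M) = 2 + (37 - 1*28)*M = 2 + (37 - 28)*M = 2 + 9*M)
1/(B(-88) + C(v(S))) = 1/((2 + 9*(-88)) + (-7 - (-3 + 10 + 10²))) = 1/((2 - 792) + (-7 - (-3 + 10 + 100))) = 1/(-790 + (-7 - 1*107)) = 1/(-790 + (-7 - 107)) = 1/(-790 - 114) = 1/(-904) = -1/904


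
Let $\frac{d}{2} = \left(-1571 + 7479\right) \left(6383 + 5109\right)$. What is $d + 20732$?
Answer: $135810204$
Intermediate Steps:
$d = 135789472$ ($d = 2 \left(-1571 + 7479\right) \left(6383 + 5109\right) = 2 \cdot 5908 \cdot 11492 = 2 \cdot 67894736 = 135789472$)
$d + 20732 = 135789472 + 20732 = 135810204$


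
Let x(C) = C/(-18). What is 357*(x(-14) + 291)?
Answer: 312494/3 ≈ 1.0416e+5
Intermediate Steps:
x(C) = -C/18 (x(C) = C*(-1/18) = -C/18)
357*(x(-14) + 291) = 357*(-1/18*(-14) + 291) = 357*(7/9 + 291) = 357*(2626/9) = 312494/3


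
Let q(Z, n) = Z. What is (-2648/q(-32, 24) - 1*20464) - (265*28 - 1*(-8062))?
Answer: -143453/4 ≈ -35863.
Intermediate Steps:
(-2648/q(-32, 24) - 1*20464) - (265*28 - 1*(-8062)) = (-2648/(-32) - 1*20464) - (265*28 - 1*(-8062)) = (-2648*(-1/32) - 20464) - (7420 + 8062) = (331/4 - 20464) - 1*15482 = -81525/4 - 15482 = -143453/4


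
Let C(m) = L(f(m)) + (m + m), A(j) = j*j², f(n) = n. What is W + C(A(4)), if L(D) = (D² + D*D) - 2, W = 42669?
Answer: 50987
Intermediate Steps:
A(j) = j³
L(D) = -2 + 2*D² (L(D) = (D² + D²) - 2 = 2*D² - 2 = -2 + 2*D²)
C(m) = -2 + 2*m + 2*m² (C(m) = (-2 + 2*m²) + (m + m) = (-2 + 2*m²) + 2*m = -2 + 2*m + 2*m²)
W + C(A(4)) = 42669 + (-2 + 2*4³ + 2*(4³)²) = 42669 + (-2 + 2*64 + 2*64²) = 42669 + (-2 + 128 + 2*4096) = 42669 + (-2 + 128 + 8192) = 42669 + 8318 = 50987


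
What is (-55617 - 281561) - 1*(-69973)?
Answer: -267205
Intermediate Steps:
(-55617 - 281561) - 1*(-69973) = -337178 + 69973 = -267205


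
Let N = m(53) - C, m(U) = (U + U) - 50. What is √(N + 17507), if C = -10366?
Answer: √27929 ≈ 167.12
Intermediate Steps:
m(U) = -50 + 2*U (m(U) = 2*U - 50 = -50 + 2*U)
N = 10422 (N = (-50 + 2*53) - 1*(-10366) = (-50 + 106) + 10366 = 56 + 10366 = 10422)
√(N + 17507) = √(10422 + 17507) = √27929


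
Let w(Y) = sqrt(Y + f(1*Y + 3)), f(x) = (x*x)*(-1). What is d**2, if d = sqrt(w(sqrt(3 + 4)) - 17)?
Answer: -17 + I*sqrt(16 + 5*sqrt(7)) ≈ -17.0 + 5.4064*I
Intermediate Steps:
f(x) = -x**2 (f(x) = x**2*(-1) = -x**2)
w(Y) = sqrt(Y - (3 + Y)**2) (w(Y) = sqrt(Y - (1*Y + 3)**2) = sqrt(Y - (Y + 3)**2) = sqrt(Y - (3 + Y)**2))
d = sqrt(-17 + sqrt(sqrt(7) - (3 + sqrt(7))**2)) (d = sqrt(sqrt(sqrt(3 + 4) - (3 + sqrt(3 + 4))**2) - 17) = sqrt(sqrt(sqrt(7) - (3 + sqrt(7))**2) - 17) = sqrt(-17 + sqrt(sqrt(7) - (3 + sqrt(7))**2)) ≈ 0.64768 + 4.1737*I)
d**2 = (sqrt(-17 + sqrt(-16 - 5*sqrt(7))))**2 = -17 + sqrt(-16 - 5*sqrt(7))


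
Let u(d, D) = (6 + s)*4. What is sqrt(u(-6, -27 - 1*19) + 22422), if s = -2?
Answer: sqrt(22438) ≈ 149.79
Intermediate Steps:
u(d, D) = 16 (u(d, D) = (6 - 2)*4 = 4*4 = 16)
sqrt(u(-6, -27 - 1*19) + 22422) = sqrt(16 + 22422) = sqrt(22438)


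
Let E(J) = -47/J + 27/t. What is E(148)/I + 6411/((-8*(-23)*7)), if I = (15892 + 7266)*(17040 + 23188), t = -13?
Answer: 1436383304062565/288576149834336 ≈ 4.9775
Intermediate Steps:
I = 931600024 (I = 23158*40228 = 931600024)
E(J) = -27/13 - 47/J (E(J) = -47/J + 27/(-13) = -47/J + 27*(-1/13) = -47/J - 27/13 = -27/13 - 47/J)
E(148)/I + 6411/((-8*(-23)*7)) = (-27/13 - 47/148)/931600024 + 6411/((-8*(-23)*7)) = (-27/13 - 47*1/148)*(1/931600024) + 6411/((184*7)) = (-27/13 - 47/148)*(1/931600024) + 6411/1288 = -4607/1924*1/931600024 + 6411*(1/1288) = -4607/1792398446176 + 6411/1288 = 1436383304062565/288576149834336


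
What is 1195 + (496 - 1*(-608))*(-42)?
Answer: -45173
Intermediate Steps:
1195 + (496 - 1*(-608))*(-42) = 1195 + (496 + 608)*(-42) = 1195 + 1104*(-42) = 1195 - 46368 = -45173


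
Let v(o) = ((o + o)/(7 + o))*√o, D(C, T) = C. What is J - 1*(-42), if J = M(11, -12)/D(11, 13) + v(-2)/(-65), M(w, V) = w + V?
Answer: 461/11 + 4*I*√2/325 ≈ 41.909 + 0.017406*I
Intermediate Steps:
M(w, V) = V + w
v(o) = 2*o^(3/2)/(7 + o) (v(o) = ((2*o)/(7 + o))*√o = (2*o/(7 + o))*√o = 2*o^(3/2)/(7 + o))
J = -1/11 + 4*I*√2/325 (J = (-12 + 11)/11 + (2*(-2)^(3/2)/(7 - 2))/(-65) = -1*1/11 + (2*(-2*I*√2)/5)*(-1/65) = -1/11 + (2*(-2*I*√2)*(⅕))*(-1/65) = -1/11 - 4*I*√2/5*(-1/65) = -1/11 + 4*I*√2/325 ≈ -0.090909 + 0.017406*I)
J - 1*(-42) = (-1/11 + 4*I*√2/325) - 1*(-42) = (-1/11 + 4*I*√2/325) + 42 = 461/11 + 4*I*√2/325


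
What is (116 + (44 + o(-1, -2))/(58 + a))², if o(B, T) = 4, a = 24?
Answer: 22848400/1681 ≈ 13592.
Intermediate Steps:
(116 + (44 + o(-1, -2))/(58 + a))² = (116 + (44 + 4)/(58 + 24))² = (116 + 48/82)² = (116 + 48*(1/82))² = (116 + 24/41)² = (4780/41)² = 22848400/1681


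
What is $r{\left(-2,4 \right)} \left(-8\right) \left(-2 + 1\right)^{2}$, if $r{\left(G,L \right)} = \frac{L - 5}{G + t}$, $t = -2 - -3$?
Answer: $-8$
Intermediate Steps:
$t = 1$ ($t = -2 + 3 = 1$)
$r{\left(G,L \right)} = \frac{-5 + L}{1 + G}$ ($r{\left(G,L \right)} = \frac{L - 5}{G + 1} = \frac{-5 + L}{1 + G}$)
$r{\left(-2,4 \right)} \left(-8\right) \left(-2 + 1\right)^{2} = \frac{-5 + 4}{1 - 2} \left(-8\right) \left(-2 + 1\right)^{2} = \frac{1}{-1} \left(-1\right) \left(-8\right) \left(-1\right)^{2} = \left(-1\right) \left(-1\right) \left(-8\right) 1 = 1 \left(-8\right) 1 = \left(-8\right) 1 = -8$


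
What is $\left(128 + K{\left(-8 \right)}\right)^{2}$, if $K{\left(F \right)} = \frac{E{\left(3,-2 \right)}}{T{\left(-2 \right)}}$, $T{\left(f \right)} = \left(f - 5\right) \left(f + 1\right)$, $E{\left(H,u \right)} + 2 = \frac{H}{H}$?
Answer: $\frac{801025}{49} \approx 16347.0$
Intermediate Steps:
$E{\left(H,u \right)} = -1$ ($E{\left(H,u \right)} = -2 + \frac{H}{H} = -2 + 1 = -1$)
$T{\left(f \right)} = \left(1 + f\right) \left(-5 + f\right)$ ($T{\left(f \right)} = \left(-5 + f\right) \left(1 + f\right) = \left(1 + f\right) \left(-5 + f\right)$)
$K{\left(F \right)} = - \frac{1}{7}$ ($K{\left(F \right)} = - \frac{1}{-5 + \left(-2\right)^{2} - -8} = - \frac{1}{-5 + 4 + 8} = - \frac{1}{7}$)
$\left(128 + K{\left(-8 \right)}\right)^{2} = \left(128 - \frac{1}{7}\right)^{2} = \left(\frac{895}{7}\right)^{2} = \frac{801025}{49}$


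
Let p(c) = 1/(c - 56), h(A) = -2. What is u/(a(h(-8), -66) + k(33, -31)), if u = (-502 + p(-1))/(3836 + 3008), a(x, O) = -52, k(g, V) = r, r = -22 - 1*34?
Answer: 485/714096 ≈ 0.00067918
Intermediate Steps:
r = -56 (r = -22 - 34 = -56)
k(g, V) = -56
p(c) = 1/(-56 + c)
u = -485/6612 (u = (-502 + 1/(-56 - 1))/(3836 + 3008) = (-502 + 1/(-57))/6844 = (-502 - 1/57)*(1/6844) = -28615/57*1/6844 = -485/6612 ≈ -0.073352)
u/(a(h(-8), -66) + k(33, -31)) = -485/(6612*(-52 - 56)) = -485/6612/(-108) = -485/6612*(-1/108) = 485/714096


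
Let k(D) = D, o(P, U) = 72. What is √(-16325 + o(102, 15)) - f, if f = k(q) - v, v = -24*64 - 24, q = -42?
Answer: -1518 + I*√16253 ≈ -1518.0 + 127.49*I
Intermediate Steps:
v = -1560 (v = -1536 - 24 = -1560)
f = 1518 (f = -42 - 1*(-1560) = -42 + 1560 = 1518)
√(-16325 + o(102, 15)) - f = √(-16325 + 72) - 1*1518 = √(-16253) - 1518 = I*√16253 - 1518 = -1518 + I*√16253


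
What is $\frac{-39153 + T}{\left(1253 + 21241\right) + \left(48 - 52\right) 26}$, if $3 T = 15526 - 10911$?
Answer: $- \frac{56422}{33585} \approx -1.68$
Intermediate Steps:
$T = \frac{4615}{3}$ ($T = \frac{15526 - 10911}{3} = \frac{1}{3} \cdot 4615 = \frac{4615}{3} \approx 1538.3$)
$\frac{-39153 + T}{\left(1253 + 21241\right) + \left(48 - 52\right) 26} = \frac{-39153 + \frac{4615}{3}}{\left(1253 + 21241\right) + \left(48 - 52\right) 26} = - \frac{112844}{3 \left(22494 - 104\right)} = - \frac{112844}{3 \cdot 22390} = \left(- \frac{112844}{3}\right) \frac{1}{22390} = - \frac{56422}{33585}$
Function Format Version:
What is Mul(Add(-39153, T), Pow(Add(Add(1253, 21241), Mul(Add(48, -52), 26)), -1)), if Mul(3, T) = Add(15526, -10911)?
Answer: Rational(-56422, 33585) ≈ -1.6800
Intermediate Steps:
T = Rational(4615, 3) (T = Mul(Rational(1, 3), Add(15526, -10911)) = Mul(Rational(1, 3), 4615) = Rational(4615, 3) ≈ 1538.3)
Mul(Add(-39153, T), Pow(Add(Add(1253, 21241), Mul(Add(48, -52), 26)), -1)) = Mul(Add(-39153, Rational(4615, 3)), Pow(Add(Add(1253, 21241), Mul(Add(48, -52), 26)), -1)) = Mul(Rational(-112844, 3), Pow(Add(22494, Mul(-4, 26)), -1)) = Mul(Rational(-112844, 3), Pow(Add(22494, -104), -1)) = Mul(Rational(-112844, 3), Pow(22390, -1)) = Mul(Rational(-112844, 3), Rational(1, 22390)) = Rational(-56422, 33585)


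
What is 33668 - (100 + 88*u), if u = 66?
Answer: 27760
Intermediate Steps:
33668 - (100 + 88*u) = 33668 - (100 + 88*66) = 33668 - (100 + 5808) = 33668 - 1*5908 = 33668 - 5908 = 27760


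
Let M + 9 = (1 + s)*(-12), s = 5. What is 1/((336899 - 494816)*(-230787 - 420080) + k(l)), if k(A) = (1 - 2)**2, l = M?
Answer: 1/102782964040 ≈ 9.7292e-12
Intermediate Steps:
M = -81 (M = -9 + (1 + 5)*(-12) = -9 + 6*(-12) = -9 - 72 = -81)
l = -81
k(A) = 1 (k(A) = (-1)**2 = 1)
1/((336899 - 494816)*(-230787 - 420080) + k(l)) = 1/((336899 - 494816)*(-230787 - 420080) + 1) = 1/(-157917*(-650867) + 1) = 1/(102782964039 + 1) = 1/102782964040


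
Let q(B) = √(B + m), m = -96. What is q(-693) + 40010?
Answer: 40010 + I*√789 ≈ 40010.0 + 28.089*I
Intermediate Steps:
q(B) = √(-96 + B) (q(B) = √(B - 96) = √(-96 + B))
q(-693) + 40010 = √(-96 - 693) + 40010 = √(-789) + 40010 = I*√789 + 40010 = 40010 + I*√789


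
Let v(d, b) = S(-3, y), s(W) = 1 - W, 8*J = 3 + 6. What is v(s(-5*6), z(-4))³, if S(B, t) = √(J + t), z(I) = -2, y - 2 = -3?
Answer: √2/32 ≈ 0.044194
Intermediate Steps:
J = 9/8 (J = (3 + 6)/8 = (⅛)*9 = 9/8 ≈ 1.1250)
y = -1 (y = 2 - 3 = -1)
S(B, t) = √(9/8 + t)
v(d, b) = √2/4 (v(d, b) = √(18 + 16*(-1))/4 = √(18 - 16)/4 = √2/4)
v(s(-5*6), z(-4))³ = (√2/4)³ = √2/32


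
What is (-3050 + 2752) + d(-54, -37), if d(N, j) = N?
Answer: -352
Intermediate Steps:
(-3050 + 2752) + d(-54, -37) = (-3050 + 2752) - 54 = -298 - 54 = -352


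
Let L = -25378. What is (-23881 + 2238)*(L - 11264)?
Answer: 793042806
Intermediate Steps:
(-23881 + 2238)*(L - 11264) = (-23881 + 2238)*(-25378 - 11264) = -21643*(-36642) = 793042806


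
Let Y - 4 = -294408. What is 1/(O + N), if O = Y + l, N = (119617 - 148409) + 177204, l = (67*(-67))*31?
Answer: -1/285151 ≈ -3.5069e-6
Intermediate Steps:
Y = -294404 (Y = 4 - 294408 = -294404)
l = -139159 (l = -4489*31 = -139159)
N = 148412 (N = -28792 + 177204 = 148412)
O = -433563 (O = -294404 - 139159 = -433563)
1/(O + N) = 1/(-433563 + 148412) = 1/(-285151) = -1/285151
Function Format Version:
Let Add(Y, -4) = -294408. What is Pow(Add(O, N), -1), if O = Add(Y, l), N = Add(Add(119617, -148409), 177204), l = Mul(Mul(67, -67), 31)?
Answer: Rational(-1, 285151) ≈ -3.5069e-6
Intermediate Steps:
Y = -294404 (Y = Add(4, -294408) = -294404)
l = -139159 (l = Mul(-4489, 31) = -139159)
N = 148412 (N = Add(-28792, 177204) = 148412)
O = -433563 (O = Add(-294404, -139159) = -433563)
Pow(Add(O, N), -1) = Pow(Add(-433563, 148412), -1) = Pow(-285151, -1) = Rational(-1, 285151)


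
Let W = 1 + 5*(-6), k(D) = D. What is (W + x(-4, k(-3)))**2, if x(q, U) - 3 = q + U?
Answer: 1089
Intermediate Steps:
x(q, U) = 3 + U + q (x(q, U) = 3 + (q + U) = 3 + (U + q) = 3 + U + q)
W = -29 (W = 1 - 30 = -29)
(W + x(-4, k(-3)))**2 = (-29 + (3 - 3 - 4))**2 = (-29 - 4)**2 = (-33)**2 = 1089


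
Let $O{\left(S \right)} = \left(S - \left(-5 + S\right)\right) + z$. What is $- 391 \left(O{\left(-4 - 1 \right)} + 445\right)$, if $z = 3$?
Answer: $-177123$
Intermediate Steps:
$O{\left(S \right)} = 8$ ($O{\left(S \right)} = \left(S - \left(-5 + S\right)\right) + 3 = 5 + 3 = 8$)
$- 391 \left(O{\left(-4 - 1 \right)} + 445\right) = - 391 \left(8 + 445\right) = \left(-391\right) 453 = -177123$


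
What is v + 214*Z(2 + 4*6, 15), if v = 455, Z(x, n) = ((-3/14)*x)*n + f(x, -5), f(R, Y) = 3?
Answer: -117511/7 ≈ -16787.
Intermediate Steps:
Z(x, n) = 3 - 3*n*x/14 (Z(x, n) = ((-3/14)*x)*n + 3 = ((-3*1/14)*x)*n + 3 = (-3*x/14)*n + 3 = -3*n*x/14 + 3 = 3 - 3*n*x/14)
v + 214*Z(2 + 4*6, 15) = 455 + 214*(3 - 3/14*15*(2 + 4*6)) = 455 + 214*(3 - 3/14*15*(2 + 24)) = 455 + 214*(3 - 3/14*15*26) = 455 + 214*(3 - 585/7) = 455 + 214*(-564/7) = 455 - 120696/7 = -117511/7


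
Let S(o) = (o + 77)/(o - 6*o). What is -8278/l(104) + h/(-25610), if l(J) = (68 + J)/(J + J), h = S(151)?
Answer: -4161551750498/415714325 ≈ -10011.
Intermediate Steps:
S(o) = -(77 + o)/(5*o) (S(o) = (77 + o)/((-5*o)) = (77 + o)*(-1/(5*o)) = -(77 + o)/(5*o))
h = -228/755 (h = (1/5)*(-77 - 1*151)/151 = (1/5)*(1/151)*(-77 - 151) = (1/5)*(1/151)*(-228) = -228/755 ≈ -0.30199)
l(J) = (68 + J)/(2*J) (l(J) = (68 + J)/((2*J)) = (68 + J)*(1/(2*J)) = (68 + J)/(2*J))
-8278/l(104) + h/(-25610) = -8278*208/(68 + 104) - 228/755/(-25610) = -8278/((1/2)*(1/104)*172) - 228/755*(-1/25610) = -8278/43/52 + 114/9667775 = -8278*52/43 + 114/9667775 = -430456/43 + 114/9667775 = -4161551750498/415714325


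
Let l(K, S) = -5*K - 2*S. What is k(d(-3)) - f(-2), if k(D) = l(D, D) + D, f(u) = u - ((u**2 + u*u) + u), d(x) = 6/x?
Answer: 20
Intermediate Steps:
f(u) = -2*u**2 (f(u) = u - ((u**2 + u**2) + u) = u - (2*u**2 + u) = u - (u + 2*u**2) = u + (-u - 2*u**2) = -2*u**2)
k(D) = -6*D (k(D) = (-5*D - 2*D) + D = -7*D + D = -6*D)
k(d(-3)) - f(-2) = -36/(-3) - (-2)*(-2)**2 = -36*(-1)/3 - (-2)*4 = -6*(-2) - 1*(-8) = 12 + 8 = 20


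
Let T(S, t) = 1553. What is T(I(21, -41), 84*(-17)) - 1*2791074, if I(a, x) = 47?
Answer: -2789521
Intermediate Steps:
T(I(21, -41), 84*(-17)) - 1*2791074 = 1553 - 1*2791074 = 1553 - 2791074 = -2789521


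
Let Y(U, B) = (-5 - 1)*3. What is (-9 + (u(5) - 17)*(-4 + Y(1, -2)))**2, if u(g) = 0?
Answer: 133225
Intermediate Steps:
Y(U, B) = -18 (Y(U, B) = -6*3 = -18)
(-9 + (u(5) - 17)*(-4 + Y(1, -2)))**2 = (-9 + (0 - 17)*(-4 - 18))**2 = (-9 - 17*(-22))**2 = (-9 + 374)**2 = 365**2 = 133225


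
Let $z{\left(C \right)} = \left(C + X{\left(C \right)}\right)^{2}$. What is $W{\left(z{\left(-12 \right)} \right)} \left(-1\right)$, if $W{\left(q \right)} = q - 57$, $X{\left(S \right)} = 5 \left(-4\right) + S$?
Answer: $-1879$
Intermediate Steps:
$X{\left(S \right)} = -20 + S$
$z{\left(C \right)} = \left(-20 + 2 C\right)^{2}$ ($z{\left(C \right)} = \left(C + \left(-20 + C\right)\right)^{2} = \left(-20 + 2 C\right)^{2}$)
$W{\left(q \right)} = -57 + q$
$W{\left(z{\left(-12 \right)} \right)} \left(-1\right) = \left(-57 + 4 \left(-10 - 12\right)^{2}\right) \left(-1\right) = \left(-57 + 4 \left(-22\right)^{2}\right) \left(-1\right) = \left(-57 + 4 \cdot 484\right) \left(-1\right) = \left(-57 + 1936\right) \left(-1\right) = 1879 \left(-1\right) = -1879$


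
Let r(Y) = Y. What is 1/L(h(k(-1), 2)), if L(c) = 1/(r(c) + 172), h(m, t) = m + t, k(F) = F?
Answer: 173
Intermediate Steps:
L(c) = 1/(172 + c) (L(c) = 1/(c + 172) = 1/(172 + c))
1/L(h(k(-1), 2)) = 1/(1/(172 + (-1 + 2))) = 1/(1/(172 + 1)) = 1/(1/173) = 173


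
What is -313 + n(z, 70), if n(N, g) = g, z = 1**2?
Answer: -243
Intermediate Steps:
z = 1
-313 + n(z, 70) = -313 + 70 = -243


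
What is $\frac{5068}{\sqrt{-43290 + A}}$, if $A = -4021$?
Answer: $- \frac{5068 i \sqrt{391}}{4301} \approx - 23.3 i$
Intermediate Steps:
$\frac{5068}{\sqrt{-43290 + A}} = \frac{5068}{\sqrt{-43290 - 4021}} = \frac{5068}{\sqrt{-47311}} = \frac{5068}{11 i \sqrt{391}} = 5068 \left(- \frac{i \sqrt{391}}{4301}\right) = - \frac{5068 i \sqrt{391}}{4301}$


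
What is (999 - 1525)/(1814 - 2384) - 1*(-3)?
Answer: 1118/285 ≈ 3.9228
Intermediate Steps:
(999 - 1525)/(1814 - 2384) - 1*(-3) = -526/(-570) + 3 = -526*(-1/570) + 3 = 263/285 + 3 = 1118/285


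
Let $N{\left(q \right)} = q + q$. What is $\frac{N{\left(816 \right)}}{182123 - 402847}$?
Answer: $- \frac{408}{55181} \approx -0.0073939$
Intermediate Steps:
$N{\left(q \right)} = 2 q$
$\frac{N{\left(816 \right)}}{182123 - 402847} = \frac{2 \cdot 816}{182123 - 402847} = \frac{1632}{182123 - 402847} = \frac{1632}{-220724} = 1632 \left(- \frac{1}{220724}\right) = - \frac{408}{55181}$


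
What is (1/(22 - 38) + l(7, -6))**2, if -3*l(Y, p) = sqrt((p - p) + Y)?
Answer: 1801/2304 + sqrt(7)/24 ≈ 0.89192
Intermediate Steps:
l(Y, p) = -sqrt(Y)/3 (l(Y, p) = -sqrt((p - p) + Y)/3 = -sqrt(0 + Y)/3 = -sqrt(Y)/3)
(1/(22 - 38) + l(7, -6))**2 = (1/(22 - 38) - sqrt(7)/3)**2 = (1/(-16) - sqrt(7)/3)**2 = (-1/16 - sqrt(7)/3)**2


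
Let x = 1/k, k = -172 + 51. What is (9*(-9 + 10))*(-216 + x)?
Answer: -235233/121 ≈ -1944.1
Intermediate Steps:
k = -121
x = -1/121 (x = 1/(-121) = -1/121 ≈ -0.0082645)
(9*(-9 + 10))*(-216 + x) = (9*(-9 + 10))*(-216 - 1/121) = (9*1)*(-26137/121) = 9*(-26137/121) = -235233/121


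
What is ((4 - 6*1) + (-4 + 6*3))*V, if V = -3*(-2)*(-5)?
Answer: -360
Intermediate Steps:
V = -30 (V = 6*(-5) = -30)
((4 - 6*1) + (-4 + 6*3))*V = ((4 - 6*1) + (-4 + 6*3))*(-30) = ((4 - 6) + (-4 + 18))*(-30) = (-2 + 14)*(-30) = 12*(-30) = -360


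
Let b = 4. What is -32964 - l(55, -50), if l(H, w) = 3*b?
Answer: -32976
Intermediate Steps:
l(H, w) = 12 (l(H, w) = 3*4 = 12)
-32964 - l(55, -50) = -32964 - 1*12 = -32964 - 12 = -32976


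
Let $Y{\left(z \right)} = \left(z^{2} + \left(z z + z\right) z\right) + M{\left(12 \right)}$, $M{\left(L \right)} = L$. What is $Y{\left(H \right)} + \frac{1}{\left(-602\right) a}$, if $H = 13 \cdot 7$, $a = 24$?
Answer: $\frac{11127054959}{14448} \approx 7.7015 \cdot 10^{5}$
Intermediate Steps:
$H = 91$
$Y{\left(z \right)} = 12 + z^{2} + z \left(z + z^{2}\right)$ ($Y{\left(z \right)} = \left(z^{2} + \left(z z + z\right) z\right) + 12 = \left(z^{2} + \left(z^{2} + z\right) z\right) + 12 = \left(z^{2} + \left(z + z^{2}\right) z\right) + 12 = \left(z^{2} + z \left(z + z^{2}\right)\right) + 12 = 12 + z^{2} + z \left(z + z^{2}\right)$)
$Y{\left(H \right)} + \frac{1}{\left(-602\right) a} = \left(12 + 91^{3} + 2 \cdot 91^{2}\right) + \frac{1}{\left(-602\right) 24} = \left(12 + 753571 + 2 \cdot 8281\right) + \frac{1}{-14448} = \left(12 + 753571 + 16562\right) - \frac{1}{14448} = 770145 - \frac{1}{14448} = \frac{11127054959}{14448}$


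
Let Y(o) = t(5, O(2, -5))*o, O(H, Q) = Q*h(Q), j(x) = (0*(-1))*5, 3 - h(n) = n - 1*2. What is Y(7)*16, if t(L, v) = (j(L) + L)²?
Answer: 2800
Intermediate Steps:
h(n) = 5 - n (h(n) = 3 - (n - 1*2) = 3 - (n - 2) = 3 - (-2 + n) = 3 + (2 - n) = 5 - n)
j(x) = 0 (j(x) = 0*5 = 0)
O(H, Q) = Q*(5 - Q)
t(L, v) = L² (t(L, v) = (0 + L)² = L²)
Y(o) = 25*o (Y(o) = 5²*o = 25*o)
Y(7)*16 = (25*7)*16 = 175*16 = 2800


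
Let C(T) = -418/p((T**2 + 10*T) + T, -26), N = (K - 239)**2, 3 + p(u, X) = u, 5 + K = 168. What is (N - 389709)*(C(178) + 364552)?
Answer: -4708233463031230/33639 ≈ -1.3996e+11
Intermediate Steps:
K = 163 (K = -5 + 168 = 163)
p(u, X) = -3 + u
N = 5776 (N = (163 - 239)**2 = (-76)**2 = 5776)
C(T) = -418/(-3 + T**2 + 11*T) (C(T) = -418/(-3 + ((T**2 + 10*T) + T)) = -418/(-3 + (T**2 + 11*T)) = -418/(-3 + T**2 + 11*T))
(N - 389709)*(C(178) + 364552) = (5776 - 389709)*(-418/(-3 + 178*(11 + 178)) + 364552) = -383933*(-418/(-3 + 178*189) + 364552) = -383933*(-418/(-3 + 33642) + 364552) = -383933*(-418/33639 + 364552) = -383933*12263164310/33639 = -4708233463031230/33639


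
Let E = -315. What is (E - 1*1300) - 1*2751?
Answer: -4366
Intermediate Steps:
(E - 1*1300) - 1*2751 = (-315 - 1*1300) - 1*2751 = (-315 - 1300) - 2751 = -1615 - 2751 = -4366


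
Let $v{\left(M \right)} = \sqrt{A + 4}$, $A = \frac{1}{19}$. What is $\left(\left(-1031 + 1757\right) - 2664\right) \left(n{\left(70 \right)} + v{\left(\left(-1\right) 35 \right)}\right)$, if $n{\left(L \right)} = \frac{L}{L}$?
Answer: $-1938 - 102 \sqrt{1463} \approx -5839.4$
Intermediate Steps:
$A = \frac{1}{19} \approx 0.052632$
$n{\left(L \right)} = 1$
$v{\left(M \right)} = \frac{\sqrt{1463}}{19}$ ($v{\left(M \right)} = \sqrt{\frac{1}{19} + 4} = \sqrt{\frac{77}{19}} = \frac{\sqrt{1463}}{19}$)
$\left(\left(-1031 + 1757\right) - 2664\right) \left(n{\left(70 \right)} + v{\left(\left(-1\right) 35 \right)}\right) = \left(\left(-1031 + 1757\right) - 2664\right) \left(1 + \frac{\sqrt{1463}}{19}\right) = \left(726 - 2664\right) \left(1 + \frac{\sqrt{1463}}{19}\right) = - 1938 \left(1 + \frac{\sqrt{1463}}{19}\right) = -1938 - 102 \sqrt{1463}$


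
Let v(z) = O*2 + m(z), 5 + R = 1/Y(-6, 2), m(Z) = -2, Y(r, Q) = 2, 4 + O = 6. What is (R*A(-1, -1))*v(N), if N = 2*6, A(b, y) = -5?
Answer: 45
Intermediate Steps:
O = 2 (O = -4 + 6 = 2)
N = 12
R = -9/2 (R = -5 + 1/2 = -9/2 ≈ -4.5000)
v(z) = 2 (v(z) = 2*2 - 2 = 4 - 2 = 2)
(R*A(-1, -1))*v(N) = -9/2*(-5)*2 = (45/2)*2 = 45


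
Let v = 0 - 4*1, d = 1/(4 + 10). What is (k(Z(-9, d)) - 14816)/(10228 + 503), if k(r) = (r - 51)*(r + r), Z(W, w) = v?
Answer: -4792/3577 ≈ -1.3397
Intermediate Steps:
d = 1/14 ≈ 0.071429
v = -4 (v = 0 - 4 = -4)
Z(W, w) = -4
k(r) = 2*r*(-51 + r) (k(r) = (-51 + r)*(2*r) = 2*r*(-51 + r))
(k(Z(-9, d)) - 14816)/(10228 + 503) = (2*(-4)*(-51 - 4) - 14816)/(10228 + 503) = (2*(-4)*(-55) - 14816)/10731 = (440 - 14816)*(1/10731) = -14376*1/10731 = -4792/3577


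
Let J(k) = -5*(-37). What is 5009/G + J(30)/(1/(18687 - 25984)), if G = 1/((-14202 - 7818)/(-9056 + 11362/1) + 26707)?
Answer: 152631357864/1153 ≈ 1.3238e+8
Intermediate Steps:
J(k) = 185
G = 1153/30782161 (G = 1/(-22020/(-9056 + 11362*1) + 26707) = 1/(-22020/(-9056 + 11362) + 26707) = 1/(-22020/2306 + 26707) = 1/(-22020*1/2306 + 26707) = 1/(-11010/1153 + 26707) = 1/(30782161/1153) = 1153/30782161 ≈ 3.7457e-5)
5009/G + J(30)/(1/(18687 - 25984)) = 5009/(1153/30782161) + 185/(1/(18687 - 25984)) = 5009*(30782161/1153) + 185/(1/(-7297)) = 154187844449/1153 + 185/(-1/7297) = 154187844449/1153 + 185*(-7297) = 154187844449/1153 - 1349945 = 152631357864/1153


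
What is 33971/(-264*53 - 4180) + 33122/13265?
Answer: 21609667/34435940 ≈ 0.62753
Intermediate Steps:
33971/(-264*53 - 4180) + 33122/13265 = 33971/(-13992 - 4180) + 33122*(1/13265) = 33971/(-18172) + 33122/13265 = 33971*(-1/18172) + 33122/13265 = -4853/2596 + 33122/13265 = 21609667/34435940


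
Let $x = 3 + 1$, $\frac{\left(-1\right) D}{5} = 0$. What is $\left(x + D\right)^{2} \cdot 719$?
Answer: $11504$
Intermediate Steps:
$D = 0$ ($D = \left(-5\right) 0 = 0$)
$x = 4$
$\left(x + D\right)^{2} \cdot 719 = \left(4 + 0\right)^{2} \cdot 719 = 4^{2} \cdot 719 = 16 \cdot 719 = 11504$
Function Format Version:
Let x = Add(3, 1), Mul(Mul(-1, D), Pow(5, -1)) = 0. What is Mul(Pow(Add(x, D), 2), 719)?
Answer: 11504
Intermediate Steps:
D = 0 (D = Mul(-5, 0) = 0)
x = 4
Mul(Pow(Add(x, D), 2), 719) = Mul(Pow(Add(4, 0), 2), 719) = Mul(Pow(4, 2), 719) = Mul(16, 719) = 11504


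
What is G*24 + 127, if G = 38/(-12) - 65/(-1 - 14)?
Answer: 155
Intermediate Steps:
G = 7/6 (G = 38*(-1/12) - 65/(-15) = -19/6 - 65*(-1/15) = -19/6 + 13/3 = 7/6 ≈ 1.1667)
G*24 + 127 = (7/6)*24 + 127 = 28 + 127 = 155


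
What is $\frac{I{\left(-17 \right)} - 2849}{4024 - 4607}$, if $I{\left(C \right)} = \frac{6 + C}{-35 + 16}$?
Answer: $\frac{4920}{1007} \approx 4.8858$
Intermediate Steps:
$I{\left(C \right)} = - \frac{6}{19} - \frac{C}{19}$ ($I{\left(C \right)} = \frac{6 + C}{-19} = \left(6 + C\right) \left(- \frac{1}{19}\right) = - \frac{6}{19} - \frac{C}{19}$)
$\frac{I{\left(-17 \right)} - 2849}{4024 - 4607} = \frac{\left(- \frac{6}{19} - - \frac{17}{19}\right) - 2849}{4024 - 4607} = \frac{\left(- \frac{6}{19} + \frac{17}{19}\right) - 2849}{-583} = \left(\frac{11}{19} - 2849\right) \left(- \frac{1}{583}\right) = \left(- \frac{54120}{19}\right) \left(- \frac{1}{583}\right) = \frac{4920}{1007}$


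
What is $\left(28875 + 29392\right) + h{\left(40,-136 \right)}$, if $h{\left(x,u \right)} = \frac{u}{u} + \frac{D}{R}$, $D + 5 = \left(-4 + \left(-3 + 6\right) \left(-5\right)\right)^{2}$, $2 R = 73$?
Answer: $\frac{4254276}{73} \approx 58278.0$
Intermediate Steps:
$R = \frac{73}{2}$ ($R = \frac{1}{2} \cdot 73 = \frac{73}{2} \approx 36.5$)
$D = 356$ ($D = -5 + \left(-4 + \left(-3 + 6\right) \left(-5\right)\right)^{2} = -5 + \left(-4 + 3 \left(-5\right)\right)^{2} = -5 + \left(-4 - 15\right)^{2} = -5 + \left(-19\right)^{2} = -5 + 361 = 356$)
$h{\left(x,u \right)} = \frac{785}{73}$ ($h{\left(x,u \right)} = \frac{u}{u} + \frac{356}{\frac{73}{2}} = 1 + 356 \cdot \frac{2}{73} = 1 + \frac{712}{73} = \frac{785}{73}$)
$\left(28875 + 29392\right) + h{\left(40,-136 \right)} = \left(28875 + 29392\right) + \frac{785}{73} = 58267 + \frac{785}{73} = \frac{4254276}{73}$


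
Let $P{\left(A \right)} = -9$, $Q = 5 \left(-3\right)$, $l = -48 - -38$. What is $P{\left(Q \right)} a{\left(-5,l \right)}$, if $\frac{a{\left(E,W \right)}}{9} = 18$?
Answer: $-1458$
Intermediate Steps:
$l = -10$ ($l = -48 + 38 = -10$)
$a{\left(E,W \right)} = 162$ ($a{\left(E,W \right)} = 9 \cdot 18 = 162$)
$Q = -15$
$P{\left(Q \right)} a{\left(-5,l \right)} = \left(-9\right) 162 = -1458$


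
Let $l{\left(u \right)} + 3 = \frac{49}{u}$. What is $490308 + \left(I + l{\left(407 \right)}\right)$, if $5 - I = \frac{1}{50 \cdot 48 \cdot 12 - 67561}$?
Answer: $\frac{7734998605066}{15775727} \approx 4.9031 \cdot 10^{5}$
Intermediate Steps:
$l{\left(u \right)} = -3 + \frac{49}{u}$
$I = \frac{193806}{38761}$ ($I = 5 - \frac{1}{50 \cdot 48 \cdot 12 - 67561} = 5 - \frac{1}{2400 \cdot 12 - 67561} = 5 - \frac{1}{28800 - 67561} = 5 - \frac{1}{-38761} = 5 - - \frac{1}{38761} = 5 + \frac{1}{38761} = \frac{193806}{38761} \approx 5.0$)
$490308 + \left(I + l{\left(407 \right)}\right) = 490308 + \left(\frac{193806}{38761} - \left(3 - \frac{49}{407}\right)\right) = 490308 + \left(\frac{193806}{38761} + \left(-3 + 49 \cdot \frac{1}{407}\right)\right) = 490308 + \left(\frac{193806}{38761} + \left(-3 + \frac{49}{407}\right)\right) = 490308 + \left(\frac{193806}{38761} - \frac{1172}{407}\right) = 490308 + \frac{33451150}{15775727} = \frac{7734998605066}{15775727}$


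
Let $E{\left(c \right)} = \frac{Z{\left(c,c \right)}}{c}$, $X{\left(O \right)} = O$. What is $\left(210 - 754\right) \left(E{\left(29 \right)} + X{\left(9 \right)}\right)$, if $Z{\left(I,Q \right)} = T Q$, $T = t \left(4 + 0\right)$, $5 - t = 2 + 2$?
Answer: $-7072$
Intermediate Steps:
$t = 1$ ($t = 5 - \left(2 + 2\right) = 5 - 4 = 1$)
$T = 4$ ($T = 1 \left(4 + 0\right) = 1 \cdot 4 = 4$)
$Z{\left(I,Q \right)} = 4 Q$
$E{\left(c \right)} = 4$ ($E{\left(c \right)} = \frac{4 c}{c} = 4$)
$\left(210 - 754\right) \left(E{\left(29 \right)} + X{\left(9 \right)}\right) = \left(210 - 754\right) \left(4 + 9\right) = \left(210 - 754\right) 13 = \left(-544\right) 13 = -7072$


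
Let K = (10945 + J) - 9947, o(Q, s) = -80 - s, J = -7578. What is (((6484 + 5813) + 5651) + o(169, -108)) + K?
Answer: 11396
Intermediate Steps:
K = -6580 (K = (10945 - 7578) - 9947 = 3367 - 9947 = -6580)
(((6484 + 5813) + 5651) + o(169, -108)) + K = (((6484 + 5813) + 5651) + (-80 - 1*(-108))) - 6580 = ((12297 + 5651) + (-80 + 108)) - 6580 = (17948 + 28) - 6580 = 17976 - 6580 = 11396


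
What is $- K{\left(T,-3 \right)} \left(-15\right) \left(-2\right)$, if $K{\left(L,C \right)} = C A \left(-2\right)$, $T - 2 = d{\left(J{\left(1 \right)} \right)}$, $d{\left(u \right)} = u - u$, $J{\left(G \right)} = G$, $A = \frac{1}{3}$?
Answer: $-60$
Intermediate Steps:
$A = \frac{1}{3} \approx 0.33333$
$d{\left(u \right)} = 0$
$T = 2$ ($T = 2 + 0 = 2$)
$K{\left(L,C \right)} = - \frac{2 C}{3}$ ($K{\left(L,C \right)} = C \frac{1}{3} \left(-2\right) = \frac{C}{3} \left(-2\right) = - \frac{2 C}{3}$)
$- K{\left(T,-3 \right)} \left(-15\right) \left(-2\right) = - \left(- \frac{2}{3}\right) \left(-3\right) \left(-15\right) \left(-2\right) = - 2 \left(-15\right) \left(-2\right) = - \left(-30\right) \left(-2\right) = \left(-1\right) 60 = -60$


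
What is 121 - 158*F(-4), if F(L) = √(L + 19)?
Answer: 121 - 158*√15 ≈ -490.93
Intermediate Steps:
F(L) = √(19 + L)
121 - 158*F(-4) = 121 - 158*√(19 - 4) = 121 - 158*√15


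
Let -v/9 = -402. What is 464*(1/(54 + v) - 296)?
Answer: -63040838/459 ≈ -1.3734e+5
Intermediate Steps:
v = 3618 (v = -9*(-402) = 3618)
464*(1/(54 + v) - 296) = 464*(1/(54 + 3618) - 296) = 464*(1/3672 - 296) = 464*(-1086911/3672) = -63040838/459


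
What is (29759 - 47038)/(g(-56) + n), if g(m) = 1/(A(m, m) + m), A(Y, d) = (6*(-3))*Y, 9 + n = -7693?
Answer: 16449608/7332303 ≈ 2.2434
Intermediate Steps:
n = -7702 (n = -9 - 7693 = -7702)
A(Y, d) = -18*Y
g(m) = -1/(17*m) (g(m) = 1/(-18*m + m) = 1/(-17*m) = -1/(17*m))
(29759 - 47038)/(g(-56) + n) = (29759 - 47038)/(-1/17/(-56) - 7702) = -17279/(-1/17*(-1/56) - 7702) = -17279/(1/952 - 7702) = -17279/(-7332303/952) = -17279*(-952/7332303) = 16449608/7332303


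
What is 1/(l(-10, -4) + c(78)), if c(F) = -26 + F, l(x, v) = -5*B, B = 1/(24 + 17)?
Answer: 41/2127 ≈ 0.019276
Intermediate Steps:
B = 1/41 ≈ 0.024390
l(x, v) = -5/41 (l(x, v) = -5*1/41 = -5/41)
1/(l(-10, -4) + c(78)) = 1/(-5/41 + (-26 + 78)) = 1/(-5/41 + 52) = 1/(2127/41) = 41/2127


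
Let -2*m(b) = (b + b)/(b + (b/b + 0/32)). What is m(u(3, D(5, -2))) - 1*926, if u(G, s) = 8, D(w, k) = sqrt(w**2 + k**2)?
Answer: -8342/9 ≈ -926.89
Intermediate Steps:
D(w, k) = sqrt(k**2 + w**2)
m(b) = -b/(1 + b) (m(b) = -(b + b)/(2*(b + (b/b + 0/32))) = -2*b/(2*(b + (1 + 0*(1/32)))) = -2*b/(2*(b + (1 + 0))) = -2*b/(2*(b + 1)) = -2*b/(2*(1 + b)) = -b/(1 + b))
m(u(3, D(5, -2))) - 1*926 = -1*8/(1 + 8) - 1*926 = -1*8/9 - 926 = -1*8*1/9 - 926 = -8/9 - 926 = -8342/9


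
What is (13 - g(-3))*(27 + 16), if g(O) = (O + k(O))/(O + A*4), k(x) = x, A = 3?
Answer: 1763/3 ≈ 587.67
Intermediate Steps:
g(O) = 2*O/(12 + O) (g(O) = (O + O)/(O + 3*4) = (2*O)/(O + 12) = (2*O)/(12 + O) = 2*O/(12 + O))
(13 - g(-3))*(27 + 16) = (13 - 2*(-3)/(12 - 3))*(27 + 16) = (13 - 2*(-3)/9)*43 = (13 - 1*(-2/3))*43 = (13 + 2/3)*43 = (41/3)*43 = 1763/3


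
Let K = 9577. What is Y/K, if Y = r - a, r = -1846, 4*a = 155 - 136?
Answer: -7403/38308 ≈ -0.19325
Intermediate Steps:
a = 19/4 (a = (155 - 136)/4 = (¼)*19 = 19/4 ≈ 4.7500)
Y = -7403/4 (Y = -1846 - 1*19/4 = -1846 - 19/4 = -7403/4 ≈ -1850.8)
Y/K = -7403/4/9577 = -7403/4*1/9577 = -7403/38308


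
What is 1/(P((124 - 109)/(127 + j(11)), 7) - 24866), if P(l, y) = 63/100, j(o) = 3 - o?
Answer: -100/2486537 ≈ -4.0217e-5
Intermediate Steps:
P(l, y) = 63/100 (P(l, y) = 63*(1/100) = 63/100)
1/(P((124 - 109)/(127 + j(11)), 7) - 24866) = 1/(63/100 - 24866) = 1/(-2486537/100) = -100/2486537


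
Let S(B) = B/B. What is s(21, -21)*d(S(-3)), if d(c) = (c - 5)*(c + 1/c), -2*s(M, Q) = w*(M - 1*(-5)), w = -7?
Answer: -728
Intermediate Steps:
s(M, Q) = 35/2 + 7*M/2 (s(M, Q) = -(-7)*(M - 1*(-5))/2 = -(-7)*(M + 5)/2 = -(-7)*(5 + M)/2 = -(-35 - 7*M)/2 = 35/2 + 7*M/2)
S(B) = 1
d(c) = (-5 + c)*(c + 1/c)
s(21, -21)*d(S(-3)) = (35/2 + (7/2)*21)*(1 + 1**2 - 5*1 - 5/1) = (35/2 + 147/2)*(1 + 1 - 5 - 5*1) = 91*(1 + 1 - 5 - 5) = 91*(-8) = -728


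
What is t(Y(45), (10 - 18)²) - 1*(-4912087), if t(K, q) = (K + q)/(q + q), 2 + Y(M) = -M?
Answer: 628747153/128 ≈ 4.9121e+6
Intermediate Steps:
Y(M) = -2 - M
t(K, q) = (K + q)/(2*q) (t(K, q) = (K + q)/((2*q)) = (K + q)*(1/(2*q)) = (K + q)/(2*q))
t(Y(45), (10 - 18)²) - 1*(-4912087) = ((-2 - 1*45) + (10 - 18)²)/(2*((10 - 18)²)) - 1*(-4912087) = ((-2 - 45) + (-8)²)/(2*((-8)²)) + 4912087 = (½)*(-47 + 64)/64 + 4912087 = (½)*(1/64)*17 + 4912087 = 17/128 + 4912087 = 628747153/128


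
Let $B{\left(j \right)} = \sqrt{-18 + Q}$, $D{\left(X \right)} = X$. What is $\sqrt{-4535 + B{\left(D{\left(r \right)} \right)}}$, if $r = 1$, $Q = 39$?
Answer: $\sqrt{-4535 + \sqrt{21}} \approx 67.308 i$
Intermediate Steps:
$B{\left(j \right)} = \sqrt{21}$ ($B{\left(j \right)} = \sqrt{-18 + 39} = \sqrt{21}$)
$\sqrt{-4535 + B{\left(D{\left(r \right)} \right)}} = \sqrt{-4535 + \sqrt{21}}$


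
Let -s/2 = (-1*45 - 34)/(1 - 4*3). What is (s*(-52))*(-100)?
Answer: -821600/11 ≈ -74691.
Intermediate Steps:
s = -158/11 (s = -2*(-1*45 - 34)/(1 - 4*3) = -2*(-45 - 34)/(1 - 12) = -(-158)/(-11) = -(-158)*(-1)/11 = -2*79/11 = -158/11 ≈ -14.364)
(s*(-52))*(-100) = -158/11*(-52)*(-100) = (8216/11)*(-100) = -821600/11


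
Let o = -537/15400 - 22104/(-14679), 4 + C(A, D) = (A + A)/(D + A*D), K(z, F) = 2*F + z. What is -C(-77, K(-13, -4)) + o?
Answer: 1138695203/204527400 ≈ 5.5674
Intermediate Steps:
K(z, F) = z + 2*F
C(A, D) = -4 + 2*A/(D + A*D) (C(A, D) = -4 + (A + A)/(D + A*D) = -4 + (2*A)/(D + A*D) = -4 + 2*A/(D + A*D))
o = 5278079/3588200 (o = -537*1/15400 - 22104*(-1/14679) = -537/15400 + 2456/1631 = 5278079/3588200 ≈ 1.4710)
-C(-77, K(-13, -4)) + o = -2*(-77 - 2*(-13 + 2*(-4)) - 2*(-77)*(-13 + 2*(-4)))/((-13 + 2*(-4))*(1 - 77)) + 5278079/3588200 = -2*(-77 - 2*(-13 - 8) - 2*(-77)*(-13 - 8))/((-13 - 8)*(-76)) + 5278079/3588200 = -2*(-1)*(-77 - 2*(-21) - 2*(-77)*(-21))/((-21)*76) + 5278079/3588200 = -2*(-1)*(-1)*(-77 + 42 - 3234)/(21*76) + 5278079/3588200 = -2*(-1)*(-1)*(-3269)/(21*76) + 5278079/3588200 = -1*(-467/114) + 5278079/3588200 = 467/114 + 5278079/3588200 = 1138695203/204527400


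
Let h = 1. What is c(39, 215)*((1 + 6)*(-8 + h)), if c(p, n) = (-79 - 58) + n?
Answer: -3822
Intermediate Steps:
c(p, n) = -137 + n
c(39, 215)*((1 + 6)*(-8 + h)) = (-137 + 215)*((1 + 6)*(-8 + 1)) = 78*(7*(-7)) = 78*(-49) = -3822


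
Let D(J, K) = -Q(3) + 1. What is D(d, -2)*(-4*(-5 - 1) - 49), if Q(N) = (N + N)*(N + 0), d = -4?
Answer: 425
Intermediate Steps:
Q(N) = 2*N**2 (Q(N) = (2*N)*N = 2*N**2)
D(J, K) = -17 (D(J, K) = -2*3**2 + 1 = -2*9 + 1 = -1*18 + 1 = -18 + 1 = -17)
D(d, -2)*(-4*(-5 - 1) - 49) = -17*(-4*(-5 - 1) - 49) = -17*(-4*(-6) - 49) = -17*(24 - 49) = -17*(-25) = 425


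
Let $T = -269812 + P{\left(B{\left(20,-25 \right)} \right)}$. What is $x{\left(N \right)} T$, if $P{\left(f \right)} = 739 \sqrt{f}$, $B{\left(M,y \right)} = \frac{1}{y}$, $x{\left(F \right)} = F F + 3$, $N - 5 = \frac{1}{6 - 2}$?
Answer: $- \frac{32984517}{4} + \frac{361371 i}{80} \approx -8.2461 \cdot 10^{6} + 4517.1 i$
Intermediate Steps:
$N = \frac{21}{4}$ ($N = 5 + \frac{1}{6 - 2} = 5 + \frac{1}{4} = \frac{21}{4} \approx 5.25$)
$x{\left(F \right)} = 3 + F^{2}$ ($x{\left(F \right)} = F^{2} + 3 = 3 + F^{2}$)
$T = -269812 + \frac{739 i}{5}$ ($T = -269812 + 739 \sqrt{\frac{1}{-25}} = -269812 + 739 \sqrt{- \frac{1}{25}} = -269812 + 739 \frac{i}{5} = -269812 + \frac{739 i}{5} \approx -2.6981 \cdot 10^{5} + 147.8 i$)
$x{\left(N \right)} T = \left(3 + \left(\frac{21}{4}\right)^{2}\right) \left(-269812 + \frac{739 i}{5}\right) = \left(3 + \frac{441}{16}\right) \left(-269812 + \frac{739 i}{5}\right) = \frac{489 \left(-269812 + \frac{739 i}{5}\right)}{16} = - \frac{32984517}{4} + \frac{361371 i}{80}$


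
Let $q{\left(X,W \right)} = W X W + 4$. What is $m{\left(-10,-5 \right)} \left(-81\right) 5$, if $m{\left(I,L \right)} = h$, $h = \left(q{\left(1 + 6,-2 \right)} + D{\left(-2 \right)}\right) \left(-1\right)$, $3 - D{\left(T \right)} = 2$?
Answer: $13365$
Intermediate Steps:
$q{\left(X,W \right)} = 4 + X W^{2}$ ($q{\left(X,W \right)} = X W^{2} + 4 = 4 + X W^{2}$)
$D{\left(T \right)} = 1$ ($D{\left(T \right)} = 3 - 2 = 1$)
$h = -33$ ($h = \left(\left(4 + \left(1 + 6\right) \left(-2\right)^{2}\right) + 1\right) \left(-1\right) = \left(\left(4 + 7 \cdot 4\right) + 1\right) \left(-1\right) = \left(\left(4 + 28\right) + 1\right) \left(-1\right) = \left(32 + 1\right) \left(-1\right) = 33 \left(-1\right) = -33$)
$m{\left(I,L \right)} = -33$
$m{\left(-10,-5 \right)} \left(-81\right) 5 = \left(-33\right) \left(-81\right) 5 = 2673 \cdot 5 = 13365$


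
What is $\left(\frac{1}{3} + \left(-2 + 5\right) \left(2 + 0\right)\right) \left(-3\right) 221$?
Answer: $-4199$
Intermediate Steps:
$\left(\frac{1}{3} + \left(-2 + 5\right) \left(2 + 0\right)\right) \left(-3\right) 221 = \left(\frac{1}{3} + 3 \cdot 2\right) \left(-3\right) 221 = \left(\frac{1}{3} + 6\right) \left(-3\right) 221 = \frac{19}{3} \left(-3\right) 221 = \left(-19\right) 221 = -4199$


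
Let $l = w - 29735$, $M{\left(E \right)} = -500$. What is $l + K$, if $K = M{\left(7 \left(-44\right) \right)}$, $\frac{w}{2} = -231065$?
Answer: $-492365$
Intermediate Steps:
$w = -462130$ ($w = 2 \left(-231065\right) = -462130$)
$K = -500$
$l = -491865$ ($l = -462130 - 29735 = -491865$)
$l + K = -491865 - 500 = -492365$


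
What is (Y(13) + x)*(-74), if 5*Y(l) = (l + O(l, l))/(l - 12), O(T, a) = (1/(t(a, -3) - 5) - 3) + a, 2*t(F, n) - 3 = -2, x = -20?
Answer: 10286/9 ≈ 1142.9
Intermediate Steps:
t(F, n) = ½ (t(F, n) = 3/2 + (½)*(-2) = 3/2 - 1 = ½)
O(T, a) = -29/9 + a (O(T, a) = (1/(½ - 5) - 3) + a = (1/(-9/2) - 3) + a = (-2/9 - 3) + a = -29/9 + a)
Y(l) = (-29/9 + 2*l)/(5*(-12 + l)) (Y(l) = ((l + (-29/9 + l))/(l - 12))/5 = ((-29/9 + 2*l)/(-12 + l))/5 = (-29/9 + 2*l)/(5*(-12 + l)))
(Y(13) + x)*(-74) = ((-29 + 18*13)/(45*(-12 + 13)) - 20)*(-74) = ((1/45)*(-29 + 234)/1 - 20)*(-74) = ((1/45)*1*205 - 20)*(-74) = (41/9 - 20)*(-74) = -139/9*(-74) = 10286/9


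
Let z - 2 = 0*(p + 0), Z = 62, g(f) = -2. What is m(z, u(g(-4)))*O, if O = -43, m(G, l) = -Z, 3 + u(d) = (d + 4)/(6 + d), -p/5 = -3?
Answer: 2666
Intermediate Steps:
p = 15 (p = -5*(-3) = 15)
u(d) = -3 + (4 + d)/(6 + d) (u(d) = -3 + (d + 4)/(6 + d) = -3 + (4 + d)/(6 + d))
z = 2 (z = 2 + 0*(15 + 0) = 2 + 0*15 = 2 + 0 = 2)
m(G, l) = -62 (m(G, l) = -1*62 = -62)
m(z, u(g(-4)))*O = -62*(-43) = 2666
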